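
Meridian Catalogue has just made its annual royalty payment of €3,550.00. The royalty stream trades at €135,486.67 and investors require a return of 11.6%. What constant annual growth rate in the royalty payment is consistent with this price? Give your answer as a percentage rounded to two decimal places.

P = D₀(1+g)/(r−g) ⇒ P(r−g) = D₀(1+g) ⇒ g(P+D₀) = P·r − D₀
g = (P·r − D₀)/(P + D₀) = (€135,486.67×0.116 − €3,550.00) / (€135,486.67 + €3,550.00) = 0.087505

8.75%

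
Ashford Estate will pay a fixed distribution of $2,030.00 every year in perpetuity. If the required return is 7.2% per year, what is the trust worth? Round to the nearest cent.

Level perpetuity: PV = C / r = $2,030.00 / 0.072 = $28,194.44

$28194.44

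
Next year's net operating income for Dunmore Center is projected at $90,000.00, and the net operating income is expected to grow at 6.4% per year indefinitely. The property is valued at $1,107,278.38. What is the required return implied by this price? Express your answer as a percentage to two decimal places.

P = D₁/(r − g) ⇒ r = D₁/P + g = $90,000.0000/$1,107,278.38 + 0.064 = 0.081280 + 0.064 = 0.145280

14.53%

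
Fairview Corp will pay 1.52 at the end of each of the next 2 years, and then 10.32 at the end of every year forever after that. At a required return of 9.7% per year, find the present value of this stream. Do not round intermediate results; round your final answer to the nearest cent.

PV of 2-year annuity: 1.52 × [1 − (1+0.097)^−2] / 0.097 = 2.64868
Perpetuity value at year 2: 10.32 / 0.097 = 106.39175
PV of perpetuity: 106.39175 / (1+0.097)^2 = 88.40864
Total PV = 2.64868 + 88.40864 = 91.05732

91.06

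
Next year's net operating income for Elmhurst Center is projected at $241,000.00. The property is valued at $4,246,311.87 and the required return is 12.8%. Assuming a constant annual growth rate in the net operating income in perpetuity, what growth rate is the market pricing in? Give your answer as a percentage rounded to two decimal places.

P = D₁/(r−g) ⇒ g = r − D₁/P = 0.128 − $241,000.00/$4,246,311.87 = 0.071245

7.12%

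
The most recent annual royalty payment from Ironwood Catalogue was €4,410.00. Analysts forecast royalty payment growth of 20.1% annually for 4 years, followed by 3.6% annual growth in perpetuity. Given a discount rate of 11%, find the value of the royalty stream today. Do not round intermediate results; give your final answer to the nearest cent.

€106179.03

D_1 = 5296.41000
D_2 = 6360.98841
D_3 = 7639.54708
D_4 = 9175.09604
Terminal value at year 4: TV = D_4×(1+g_2)/(r−g_2) = 9505.39950/0.074 = 128451.34461
P_0 = D_1/(1+r)^1 + D_2/(1+r)^2 + D_3/(1+r)^3 + D_4/(1+r)^4 + TV/(1+r)^4
    = 4771.54054 + 5162.72089 + 5585.97098 + 6043.91995 + 84614.87937 = 106179.03173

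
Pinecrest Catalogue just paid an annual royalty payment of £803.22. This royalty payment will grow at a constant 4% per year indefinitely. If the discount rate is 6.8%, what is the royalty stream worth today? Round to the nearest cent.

D₁ = D₀ × (1 + g) = £803.22 × 1.04 = £835.3488
Growing perpetuity: P = D₁ / (r − g) = £835.3488 / (0.068 − 0.04) = £29,833.89

£29833.89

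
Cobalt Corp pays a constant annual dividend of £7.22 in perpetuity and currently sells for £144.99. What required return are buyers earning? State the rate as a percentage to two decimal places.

P = C/r ⇒ r = C/P = £7.22/£144.99 = 0.049797

4.98%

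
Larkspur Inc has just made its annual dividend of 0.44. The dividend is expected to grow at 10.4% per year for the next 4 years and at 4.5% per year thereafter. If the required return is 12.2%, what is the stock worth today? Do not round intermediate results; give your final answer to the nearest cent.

D_1 = 0.48576
D_2 = 0.53628
D_3 = 0.59205
D_4 = 0.65363
Terminal value at year 4: TV = D_4×(1+g_2)/(r−g_2) = 0.68304/0.077 = 8.87063
P_0 = D_1/(1+r)^1 + D_2/(1+r)^2 + D_3/(1+r)^3 + D_4/(1+r)^4 + TV/(1+r)^4
    = 0.43294 + 0.42600 + 0.41916 + 0.41244 + 5.59736 = 7.28789

7.29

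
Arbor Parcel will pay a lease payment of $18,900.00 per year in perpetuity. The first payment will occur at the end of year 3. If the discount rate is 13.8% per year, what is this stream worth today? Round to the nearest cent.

$105754.34

Value at end of year 2: C / r = $18,900.00 / 0.138 = $136,956.5217
Discount to today: PV = $136,956.5217 / (1 + 0.138)^2 = $136,956.5217 / 1.295044 = $105,754.34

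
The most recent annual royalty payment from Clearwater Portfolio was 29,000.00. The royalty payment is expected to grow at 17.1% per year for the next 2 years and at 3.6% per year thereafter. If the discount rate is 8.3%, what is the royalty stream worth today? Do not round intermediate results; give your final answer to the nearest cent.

D_1 = 33959.00000
D_2 = 39765.98900
Terminal value at year 2: TV = D_2×(1+g_2)/(r−g_2) = 41197.56460/0.047 = 876543.92774
P_0 = D_1/(1+r)^1 + D_2/(1+r)^2 + TV/(1+r)^2
    = 31356.41736 + 33904.30723 + 747337.49549 = 812598.22007

812598.22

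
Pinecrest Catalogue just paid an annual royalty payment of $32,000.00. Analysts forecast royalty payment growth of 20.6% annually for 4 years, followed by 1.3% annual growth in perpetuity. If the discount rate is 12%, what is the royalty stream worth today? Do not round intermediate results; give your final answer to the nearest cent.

D_1 = 38592.00000
D_2 = 46541.95200
D_3 = 56129.59411
D_4 = 67692.29050
Terminal value at year 4: TV = D_4×(1+g_2)/(r−g_2) = 68572.29028/0.107 = 640862.52594
P_0 = D_1/(1+r)^1 + D_2/(1+r)^2 + D_3/(1+r)^3 + D_4/(1+r)^4 + TV/(1+r)^4
    = 34457.14286 + 37102.95918 + 39951.93641 + 43019.67438 + 407279.72101 = 561811.43384

$561811.43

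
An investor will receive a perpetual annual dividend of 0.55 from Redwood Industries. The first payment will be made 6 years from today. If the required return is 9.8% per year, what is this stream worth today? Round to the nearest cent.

3.52

Value at end of year 5: C / r = 0.55 / 0.098 = 5.6122
Discount to today: PV = 5.6122 / (1 + 0.098)^5 = 5.6122 / 1.595922 = 3.52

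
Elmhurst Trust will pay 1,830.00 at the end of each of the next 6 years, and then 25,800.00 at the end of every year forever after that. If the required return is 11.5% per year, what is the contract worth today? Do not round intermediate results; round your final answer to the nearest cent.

PV of 6-year annuity: 1,830.00 × [1 − (1+0.115)^−6] / 0.115 = 7631.63808
Perpetuity value at year 6: 25,800.00 / 0.115 = 224347.82609
PV of perpetuity: 224347.82609 / (1+0.115)^6 = 116754.24003
Total PV = 7631.63808 + 116754.24003 = 124385.87811

124385.88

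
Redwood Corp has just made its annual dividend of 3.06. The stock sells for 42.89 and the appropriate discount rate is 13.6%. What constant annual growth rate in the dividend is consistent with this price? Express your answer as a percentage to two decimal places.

P = D₀(1+g)/(r−g) ⇒ P(r−g) = D₀(1+g) ⇒ g(P+D₀) = P·r − D₀
g = (P·r − D₀)/(P + D₀) = (42.89×0.136 − 3.06) / (42.89 + 3.06) = 0.060349

6.03%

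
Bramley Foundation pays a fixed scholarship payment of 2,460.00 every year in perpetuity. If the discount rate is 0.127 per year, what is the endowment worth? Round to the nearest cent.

Level perpetuity: PV = C / r = 2,460.00 / 0.127 = 19,370.08

19370.08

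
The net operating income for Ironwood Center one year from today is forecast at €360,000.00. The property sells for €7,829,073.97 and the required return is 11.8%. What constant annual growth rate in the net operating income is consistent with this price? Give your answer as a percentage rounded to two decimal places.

P = D₁/(r−g) ⇒ g = r − D₁/P = 0.118 − €360,000.00/€7,829,073.97 = 0.072018

7.20%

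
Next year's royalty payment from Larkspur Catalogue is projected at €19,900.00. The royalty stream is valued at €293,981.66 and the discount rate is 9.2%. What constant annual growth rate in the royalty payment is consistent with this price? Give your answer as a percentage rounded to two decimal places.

P = D₁/(r−g) ⇒ g = r − D₁/P = 0.092 − €19,900.00/€293,981.66 = 0.024309

2.43%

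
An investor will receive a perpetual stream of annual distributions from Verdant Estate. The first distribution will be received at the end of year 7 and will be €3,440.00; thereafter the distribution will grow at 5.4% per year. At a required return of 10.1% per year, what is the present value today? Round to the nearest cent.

Value at end of year 6: C₁ / (r − g) = €3,440.00 / (0.101 − 0.054) = €73,191.4894
Discount to today: PV = €73,191.4894 / (1 + 0.101)^6 = €73,191.4894 / 1.781246 = €41,090.05

€41090.05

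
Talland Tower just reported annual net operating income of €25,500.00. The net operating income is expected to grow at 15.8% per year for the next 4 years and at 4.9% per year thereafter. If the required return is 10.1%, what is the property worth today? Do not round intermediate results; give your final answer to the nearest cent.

€745405.22

D_1 = 29529.00000
D_2 = 34194.58200
D_3 = 39597.32596
D_4 = 45853.70346
Terminal value at year 4: TV = D_4×(1+g_2)/(r−g_2) = 48100.53493/0.052 = 925010.28705
P_0 = D_1/(1+r)^1 + D_2/(1+r)^2 + D_3/(1+r)^3 + D_4/(1+r)^4 + TV/(1+r)^4
    = 26820.16349 + 28208.67331 + 29669.06785 + 31205.06863 + 629502.24992 = 745405.22320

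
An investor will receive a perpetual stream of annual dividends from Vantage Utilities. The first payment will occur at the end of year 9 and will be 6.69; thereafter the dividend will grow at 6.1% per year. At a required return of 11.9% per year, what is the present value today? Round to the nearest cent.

46.92

Value at end of year 8: C₁ / (r − g) = 6.69 / (0.119 − 0.061) = 115.3448
Discount to today: PV = 115.3448 / (1 + 0.119)^8 = 115.3448 / 2.458333 = 46.92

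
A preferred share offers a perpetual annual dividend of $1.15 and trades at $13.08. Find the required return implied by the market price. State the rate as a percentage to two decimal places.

8.79%

P = C/r ⇒ r = C/P = $1.15/$13.08 = 0.087920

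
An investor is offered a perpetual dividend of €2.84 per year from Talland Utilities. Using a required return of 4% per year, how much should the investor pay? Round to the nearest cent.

Level perpetuity: PV = C / r = €2.84 / 0.04 = €71.00

€71.00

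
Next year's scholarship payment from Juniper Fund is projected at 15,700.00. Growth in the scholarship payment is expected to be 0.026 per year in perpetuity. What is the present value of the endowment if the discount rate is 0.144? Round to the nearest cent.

133050.85

Growing perpetuity: P = D₁ / (r − g) = 15,700.0000 / (0.144 − 0.026) = 133,050.85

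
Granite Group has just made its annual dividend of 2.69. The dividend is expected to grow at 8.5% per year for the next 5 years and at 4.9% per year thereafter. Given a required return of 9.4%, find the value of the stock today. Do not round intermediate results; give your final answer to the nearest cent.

73.29

D_1 = 2.91865
D_2 = 3.16674
D_3 = 3.43591
D_4 = 3.72796
D_5 = 4.04484
Terminal value at year 5: TV = D_5×(1+g_2)/(r−g_2) = 4.24303/0.045 = 94.28963
P_0 = D_1/(1+r)^1 + D_2/(1+r)^2 + D_3/(1+r)^3 + D_4/(1+r)^4 + D_5/(1+r)^5 + TV/(1+r)^5
    = 2.66787 + 2.64592 + 2.62416 + 2.60257 + 2.58116 + 60.16963 = 73.29130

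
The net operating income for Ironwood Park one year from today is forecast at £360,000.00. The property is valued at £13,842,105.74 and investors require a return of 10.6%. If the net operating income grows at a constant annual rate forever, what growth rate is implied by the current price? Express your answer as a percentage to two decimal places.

P = D₁/(r−g) ⇒ g = r − D₁/P = 0.106 − £360,000.00/£13,842,105.74 = 0.079992

8.00%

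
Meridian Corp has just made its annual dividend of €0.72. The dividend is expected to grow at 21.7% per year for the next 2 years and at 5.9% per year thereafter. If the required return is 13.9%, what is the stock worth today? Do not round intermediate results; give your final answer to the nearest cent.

D_1 = 0.87624
D_2 = 1.06638
Terminal value at year 2: TV = D_2×(1+g_2)/(r−g_2) = 1.12930/0.08 = 14.11626
P_0 = D_1/(1+r)^1 + D_2/(1+r)^2 + TV/(1+r)^2
    = 0.76931 + 0.82199 + 10.88108 = 12.47238

€12.47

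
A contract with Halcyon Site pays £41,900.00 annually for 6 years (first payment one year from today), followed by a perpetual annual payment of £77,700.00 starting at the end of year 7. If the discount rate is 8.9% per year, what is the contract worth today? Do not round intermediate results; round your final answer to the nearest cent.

PV of 6-year annuity: £41,900.00 × [1 − (1+0.089)^−6] / 0.089 = 188521.70697
Perpetuity value at year 6: £77,700.00 / 0.089 = 873033.70787
PV of perpetuity: 873033.70787 / (1+0.089)^6 = 523436.17490
Total PV = 188521.70697 + 523436.17490 = 711957.88187

£711957.88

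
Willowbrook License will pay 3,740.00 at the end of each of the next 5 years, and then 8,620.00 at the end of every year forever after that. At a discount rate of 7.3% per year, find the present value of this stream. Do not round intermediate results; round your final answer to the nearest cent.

98232.93

PV of 5-year annuity: 3,740.00 × [1 − (1+0.073)^−5] / 0.073 = 15212.34393
Perpetuity value at year 5: 8,620.00 / 0.073 = 118082.19178
PV of perpetuity: 118082.19178 / (1+0.073)^5 = 83020.58626
Total PV = 15212.34393 + 83020.58626 = 98232.93019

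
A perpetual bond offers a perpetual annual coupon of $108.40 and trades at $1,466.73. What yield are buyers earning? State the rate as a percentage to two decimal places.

P = C/r ⇒ r = C/P = $108.40/$1,466.73 = 0.073906

7.39%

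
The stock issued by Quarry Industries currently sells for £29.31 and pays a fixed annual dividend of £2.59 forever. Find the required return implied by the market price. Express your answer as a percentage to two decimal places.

8.84%

P = C/r ⇒ r = C/P = £2.59/£29.31 = 0.088366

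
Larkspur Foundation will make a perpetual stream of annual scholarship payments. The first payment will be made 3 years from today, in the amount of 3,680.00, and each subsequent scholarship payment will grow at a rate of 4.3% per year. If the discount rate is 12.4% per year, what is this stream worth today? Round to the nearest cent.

Value at end of year 2: C₁ / (r − g) = 3,680.00 / (0.124 − 0.043) = 45,432.0988
Discount to today: PV = 45,432.0988 / (1 + 0.124)^2 = 45,432.0988 / 1.263376 = 35,960.87

35960.87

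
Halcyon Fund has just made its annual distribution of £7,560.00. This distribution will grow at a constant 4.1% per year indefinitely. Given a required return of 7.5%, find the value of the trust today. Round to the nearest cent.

£231469.41

D₁ = D₀ × (1 + g) = £7,560.00 × 1.041 = £7,869.9600
Growing perpetuity: P = D₁ / (r − g) = £7,869.9600 / (0.075 − 0.041) = £231,469.41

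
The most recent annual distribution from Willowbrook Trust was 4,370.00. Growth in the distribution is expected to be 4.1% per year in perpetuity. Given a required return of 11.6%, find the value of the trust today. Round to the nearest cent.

60655.60

D₁ = D₀ × (1 + g) = 4,370.00 × 1.041 = 4,549.1700
Growing perpetuity: P = D₁ / (r − g) = 4,549.1700 / (0.116 − 0.041) = 60,655.60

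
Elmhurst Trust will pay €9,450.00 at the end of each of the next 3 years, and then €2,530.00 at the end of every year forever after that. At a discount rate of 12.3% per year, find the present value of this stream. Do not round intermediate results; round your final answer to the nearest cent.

PV of 3-year annuity: €9,450.00 × [1 − (1+0.123)^−3] / 0.123 = 22580.80651
Perpetuity value at year 3: €2,530.00 / 0.123 = 20569.10569
PV of perpetuity: 20569.10569 / (1+0.123)^3 = 14523.66226
Total PV = 22580.80651 + 14523.66226 = 37104.46876

€37104.47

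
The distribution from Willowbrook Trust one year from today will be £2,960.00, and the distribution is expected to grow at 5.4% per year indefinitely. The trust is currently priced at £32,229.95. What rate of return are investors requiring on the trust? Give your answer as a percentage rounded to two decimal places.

P = D₁/(r − g) ⇒ r = D₁/P + g = £2,960.0000/£32,229.95 + 0.054 = 0.091840 + 0.054 = 0.145840

14.58%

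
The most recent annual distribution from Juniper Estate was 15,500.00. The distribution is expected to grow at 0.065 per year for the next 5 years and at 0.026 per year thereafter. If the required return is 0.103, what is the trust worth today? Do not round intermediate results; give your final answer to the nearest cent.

243172.63

D_1 = 16507.50000
D_2 = 17580.48750
D_3 = 18723.21919
D_4 = 19940.22843
D_5 = 21236.34328
Terminal value at year 5: TV = D_5×(1+g_2)/(r−g_2) = 21788.48821/0.077 = 282967.37933
P_0 = D_1/(1+r)^1 + D_2/(1+r)^2 + D_3/(1+r)^3 + D_4/(1+r)^4 + D_5/(1+r)^5 + TV/(1+r)^5
    = 14966.00181 + 14450.40066 + 13952.56274 + 13471.87608 + 13007.74980 + 173324.04280 = 243172.63391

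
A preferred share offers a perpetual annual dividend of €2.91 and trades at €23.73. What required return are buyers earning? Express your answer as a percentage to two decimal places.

P = C/r ⇒ r = C/P = €2.91/€23.73 = 0.122630

12.26%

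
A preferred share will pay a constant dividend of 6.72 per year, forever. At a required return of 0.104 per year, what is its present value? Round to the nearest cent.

Level perpetuity: PV = C / r = 6.72 / 0.104 = 64.62

64.62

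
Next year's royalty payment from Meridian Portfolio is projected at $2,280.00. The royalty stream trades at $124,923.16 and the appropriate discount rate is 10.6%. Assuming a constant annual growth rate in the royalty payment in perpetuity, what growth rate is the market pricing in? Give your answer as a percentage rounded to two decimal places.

8.77%

P = D₁/(r−g) ⇒ g = r − D₁/P = 0.106 − $2,280.00/$124,923.16 = 0.087749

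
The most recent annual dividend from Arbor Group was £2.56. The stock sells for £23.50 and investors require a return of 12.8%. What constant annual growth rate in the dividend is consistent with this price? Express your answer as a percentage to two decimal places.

1.72%

P = D₀(1+g)/(r−g) ⇒ P(r−g) = D₀(1+g) ⇒ g(P+D₀) = P·r − D₀
g = (P·r − D₀)/(P + D₀) = (£23.50×0.128 − £2.56) / (£23.50 + £2.56) = 0.017191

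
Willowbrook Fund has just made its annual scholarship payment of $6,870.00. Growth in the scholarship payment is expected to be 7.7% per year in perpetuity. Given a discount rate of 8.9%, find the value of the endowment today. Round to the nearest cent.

D₁ = D₀ × (1 + g) = $6,870.00 × 1.077 = $7,398.9900
Growing perpetuity: P = D₁ / (r − g) = $7,398.9900 / (0.089 − 0.077) = $616,582.50

$616582.50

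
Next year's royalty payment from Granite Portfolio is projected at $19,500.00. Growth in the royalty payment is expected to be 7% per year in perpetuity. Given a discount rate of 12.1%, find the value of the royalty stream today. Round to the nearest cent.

Growing perpetuity: P = D₁ / (r − g) = $19,500.0000 / (0.121 − 0.07) = $382,352.94

$382352.94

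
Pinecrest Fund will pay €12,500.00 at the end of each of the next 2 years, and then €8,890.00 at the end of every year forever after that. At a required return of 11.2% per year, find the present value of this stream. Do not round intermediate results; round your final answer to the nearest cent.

PV of 2-year annuity: €12,500.00 × [1 − (1+0.112)^−2] / 0.112 = 21349.82661
Perpetuity value at year 2: €8,890.00 / 0.112 = 79375.00000
PV of perpetuity: 79375.00000 / (1+0.112)^2 = 64191.00331
Total PV = 21349.82661 + 64191.00331 = 85540.82993

€85540.83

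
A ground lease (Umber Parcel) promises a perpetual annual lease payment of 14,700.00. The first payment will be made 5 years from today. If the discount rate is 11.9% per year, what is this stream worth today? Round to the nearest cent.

Value at end of year 4: C / r = 14,700.00 / 0.119 = 123,529.4118
Discount to today: PV = 123,529.4118 / (1 + 0.119)^4 = 123,529.4118 / 1.567907 = 78,786.18

78786.18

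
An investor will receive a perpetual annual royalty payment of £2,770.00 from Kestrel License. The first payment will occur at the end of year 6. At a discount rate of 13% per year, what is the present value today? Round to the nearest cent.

£11564.96

Value at end of year 5: C / r = £2,770.00 / 0.13 = £21,307.6923
Discount to today: PV = £21,307.6923 / (1 + 0.13)^5 = £21,307.6923 / 1.842435 = £11,564.96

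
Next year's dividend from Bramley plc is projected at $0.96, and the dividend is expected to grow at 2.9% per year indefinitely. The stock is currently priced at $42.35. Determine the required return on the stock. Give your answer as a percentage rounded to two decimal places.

5.17%

P = D₁/(r − g) ⇒ r = D₁/P + g = $0.9600/$42.35 + 0.029 = 0.022668 + 0.029 = 0.051668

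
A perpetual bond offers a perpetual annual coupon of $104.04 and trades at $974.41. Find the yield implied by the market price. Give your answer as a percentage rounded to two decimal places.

10.68%

P = C/r ⇒ r = C/P = $104.04/$974.41 = 0.106772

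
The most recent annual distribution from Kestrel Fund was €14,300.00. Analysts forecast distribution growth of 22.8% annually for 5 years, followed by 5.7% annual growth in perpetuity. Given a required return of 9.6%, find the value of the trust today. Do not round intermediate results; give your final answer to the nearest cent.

€786236.96

D_1 = 17560.40000
D_2 = 21564.17120
D_3 = 26480.80223
D_4 = 32518.42514
D_5 = 39932.62608
Terminal value at year 5: TV = D_5×(1+g_2)/(r−g_2) = 42208.78576/0.039 = 1082276.55799
P_0 = D_1/(1+r)^1 + D_2/(1+r)^2 + D_3/(1+r)^3 + D_4/(1+r)^4 + D_5/(1+r)^5 + TV/(1+r)^5
    = 16022.26277 + 17951.95136 + 20114.04769 + 22536.54248 + 25250.79760 + 684361.36054 = 786236.96244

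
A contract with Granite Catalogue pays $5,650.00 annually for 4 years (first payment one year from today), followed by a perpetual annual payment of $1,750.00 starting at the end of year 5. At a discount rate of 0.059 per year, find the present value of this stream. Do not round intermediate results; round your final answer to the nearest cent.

$43205.93

PV of 4-year annuity: $5,650.00 × [1 − (1+0.059)^−4] / 0.059 = 19622.76038
Perpetuity value at year 4: $1,750.00 / 0.059 = 29661.01695
PV of perpetuity: 29661.01695 / (1+0.059)^4 = 23583.17081
Total PV = 19622.76038 + 23583.17081 = 43205.93119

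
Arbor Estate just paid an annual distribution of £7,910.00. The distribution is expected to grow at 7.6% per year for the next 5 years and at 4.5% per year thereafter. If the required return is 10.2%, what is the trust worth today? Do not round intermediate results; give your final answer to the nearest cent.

D_1 = 8511.16000
D_2 = 9158.00816
D_3 = 9854.01678
D_4 = 10602.92206
D_5 = 11408.74413
Terminal value at year 5: TV = D_5×(1+g_2)/(r−g_2) = 11922.13762/0.057 = 209160.30908
P_0 = D_1/(1+r)^1 + D_2/(1+r)^2 + D_3/(1+r)^3 + D_4/(1+r)^4 + D_5/(1+r)^5 + TV/(1+r)^5
    = 7723.37568 + 7541.15448 + 7363.23250 + 7189.50832 + 7019.88290 + 128697.85315 = 165535.00702

£165535.01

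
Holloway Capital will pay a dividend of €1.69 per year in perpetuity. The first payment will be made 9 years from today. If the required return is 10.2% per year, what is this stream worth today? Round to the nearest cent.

€7.62

Value at end of year 8: C / r = €1.69 / 0.102 = €16.5686
Discount to today: PV = €16.5686 / (1 + 0.102)^8 = €16.5686 / 2.174967 = €7.62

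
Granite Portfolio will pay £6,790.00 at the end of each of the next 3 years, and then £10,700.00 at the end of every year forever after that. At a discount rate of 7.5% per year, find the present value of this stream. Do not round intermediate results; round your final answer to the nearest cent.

£132498.61

PV of 3-year annuity: £6,790.00 × [1 − (1+0.075)^−3] / 0.075 = 17657.56977
Perpetuity value at year 3: £10,700.00 / 0.075 = 142666.66667
PV of perpetuity: 142666.66667 / (1+0.075)^3 = 114841.04125
Total PV = 17657.56977 + 114841.04125 = 132498.61102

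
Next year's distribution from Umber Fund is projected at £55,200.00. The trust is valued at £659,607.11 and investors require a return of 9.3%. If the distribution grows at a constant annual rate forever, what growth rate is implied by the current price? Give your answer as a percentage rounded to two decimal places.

0.93%

P = D₁/(r−g) ⇒ g = r − D₁/P = 0.093 − £55,200.00/£659,607.11 = 0.009314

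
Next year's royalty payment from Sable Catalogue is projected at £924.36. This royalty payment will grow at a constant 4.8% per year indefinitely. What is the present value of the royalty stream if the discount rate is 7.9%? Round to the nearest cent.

£29818.06

Growing perpetuity: P = D₁ / (r − g) = £924.3600 / (0.079 − 0.048) = £29,818.06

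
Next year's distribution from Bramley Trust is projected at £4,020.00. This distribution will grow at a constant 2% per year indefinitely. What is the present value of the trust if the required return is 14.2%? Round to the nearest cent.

Growing perpetuity: P = D₁ / (r − g) = £4,020.0000 / (0.142 − 0.02) = £32,950.82

£32950.82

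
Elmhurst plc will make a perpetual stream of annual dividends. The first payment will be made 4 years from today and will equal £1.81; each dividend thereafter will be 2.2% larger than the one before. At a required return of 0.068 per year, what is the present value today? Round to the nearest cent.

£32.30

Value at end of year 3: C₁ / (r − g) = £1.81 / (0.068 − 0.022) = £39.3478
Discount to today: PV = £39.3478 / (1 + 0.068)^3 = £39.3478 / 1.218186 = £32.30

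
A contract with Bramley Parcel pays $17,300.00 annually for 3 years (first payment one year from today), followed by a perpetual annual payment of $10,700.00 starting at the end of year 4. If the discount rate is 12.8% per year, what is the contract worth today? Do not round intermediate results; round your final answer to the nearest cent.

PV of 3-year annuity: $17,300.00 × [1 − (1+0.128)^−3] / 0.128 = 40987.06006
Perpetuity value at year 3: $10,700.00 / 0.128 = 83593.75000
PV of perpetuity: 83593.75000 / (1+0.128)^3 = 58243.37181
Total PV = 40987.06006 + 58243.37181 = 99230.43187

$99230.43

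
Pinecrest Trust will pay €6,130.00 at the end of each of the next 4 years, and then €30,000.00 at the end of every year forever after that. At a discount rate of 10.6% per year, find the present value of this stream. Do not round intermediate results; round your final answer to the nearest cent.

€208326.57

PV of 4-year annuity: €6,130.00 × [1 − (1+0.106)^−4] / 0.106 = 19181.55890
Perpetuity value at year 4: €30,000.00 / 0.106 = 283018.86792
PV of perpetuity: 283018.86792 / (1+0.106)^4 = 189145.00708
Total PV = 19181.55890 + 189145.00708 = 208326.56598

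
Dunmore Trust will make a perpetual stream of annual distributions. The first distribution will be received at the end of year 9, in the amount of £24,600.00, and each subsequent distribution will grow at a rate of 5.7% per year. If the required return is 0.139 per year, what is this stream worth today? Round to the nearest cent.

£105908.66

Value at end of year 8: C₁ / (r − g) = £24,600.00 / (0.139 − 0.057) = £300,000.0000
Discount to today: PV = £300,000.0000 / (1 + 0.139)^8 = £300,000.0000 / 2.832630 = £105,908.66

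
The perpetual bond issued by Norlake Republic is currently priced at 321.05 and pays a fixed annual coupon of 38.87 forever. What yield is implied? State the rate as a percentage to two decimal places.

P = C/r ⇒ r = C/P = 38.87/321.05 = 0.121071

12.11%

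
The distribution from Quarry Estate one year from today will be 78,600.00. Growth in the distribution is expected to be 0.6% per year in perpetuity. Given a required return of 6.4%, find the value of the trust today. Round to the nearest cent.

1355172.41

Growing perpetuity: P = D₁ / (r − g) = 78,600.0000 / (0.064 − 0.006) = 1,355,172.41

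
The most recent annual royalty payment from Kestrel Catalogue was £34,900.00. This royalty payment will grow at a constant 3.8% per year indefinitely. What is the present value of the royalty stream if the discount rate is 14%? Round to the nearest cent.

£355158.82

D₁ = D₀ × (1 + g) = £34,900.00 × 1.038 = £36,226.2000
Growing perpetuity: P = D₁ / (r − g) = £36,226.2000 / (0.14 − 0.038) = £355,158.82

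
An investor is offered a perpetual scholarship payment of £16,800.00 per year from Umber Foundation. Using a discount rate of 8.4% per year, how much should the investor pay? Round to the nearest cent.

Level perpetuity: PV = C / r = £16,800.00 / 0.084 = £200,000.00

£200000.00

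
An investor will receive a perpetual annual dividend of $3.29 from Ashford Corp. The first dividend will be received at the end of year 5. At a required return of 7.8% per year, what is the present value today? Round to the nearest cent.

$31.23

Value at end of year 4: C / r = $3.29 / 0.078 = $42.1795
Discount to today: PV = $42.1795 / (1 + 0.078)^4 = $42.1795 / 1.350439 = $31.23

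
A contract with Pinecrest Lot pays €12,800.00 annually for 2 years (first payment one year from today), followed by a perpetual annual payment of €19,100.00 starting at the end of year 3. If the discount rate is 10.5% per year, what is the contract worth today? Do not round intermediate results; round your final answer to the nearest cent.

€171043.80

PV of 2-year annuity: €12,800.00 × [1 − (1+0.105)^−2] / 0.105 = 22066.70625
Perpetuity value at year 2: €19,100.00 / 0.105 = 181904.76190
PV of perpetuity: 181904.76190 / (1+0.105)^2 = 148977.09867
Total PV = 22066.70625 + 148977.09867 = 171043.80492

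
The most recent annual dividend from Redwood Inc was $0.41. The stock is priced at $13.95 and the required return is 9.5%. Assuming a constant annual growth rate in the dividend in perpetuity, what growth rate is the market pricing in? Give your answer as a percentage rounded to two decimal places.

6.37%

P = D₀(1+g)/(r−g) ⇒ P(r−g) = D₀(1+g) ⇒ g(P+D₀) = P·r − D₀
g = (P·r − D₀)/(P + D₀) = ($13.95×0.095 − $0.41) / ($13.95 + $0.41) = 0.063736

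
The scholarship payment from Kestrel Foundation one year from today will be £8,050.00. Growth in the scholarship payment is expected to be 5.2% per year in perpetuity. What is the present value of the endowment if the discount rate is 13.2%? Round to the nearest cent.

Growing perpetuity: P = D₁ / (r − g) = £8,050.0000 / (0.132 − 0.052) = £100,625.00

£100625.00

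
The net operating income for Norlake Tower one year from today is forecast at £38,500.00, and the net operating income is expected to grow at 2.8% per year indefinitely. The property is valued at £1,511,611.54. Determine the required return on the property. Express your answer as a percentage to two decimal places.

P = D₁/(r − g) ⇒ r = D₁/P + g = £38,500.0000/£1,511,611.54 + 0.028 = 0.025470 + 0.028 = 0.053470

5.35%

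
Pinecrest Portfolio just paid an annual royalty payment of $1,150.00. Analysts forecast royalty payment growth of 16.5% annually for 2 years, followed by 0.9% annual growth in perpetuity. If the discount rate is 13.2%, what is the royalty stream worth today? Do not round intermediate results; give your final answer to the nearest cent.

D_1 = 1339.75000
D_2 = 1560.80875
Terminal value at year 2: TV = D_2×(1+g_2)/(r−g_2) = 1574.85603/0.123 = 12803.70755
P_0 = D_1/(1+r)^1 + D_2/(1+r)^2 + TV/(1+r)^2
    = 1183.52473 + 1218.02678 + 9991.78067 = 12393.33218

$12393.33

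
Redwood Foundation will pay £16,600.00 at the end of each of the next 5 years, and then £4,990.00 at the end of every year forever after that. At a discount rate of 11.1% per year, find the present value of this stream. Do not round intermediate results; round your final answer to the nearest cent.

PV of 5-year annuity: £16,600.00 × [1 − (1+0.111)^−5] / 0.111 = 61197.86903
Perpetuity value at year 5: £4,990.00 / 0.111 = 44954.95495
PV of perpetuity: 44954.95495 / (1+0.111)^5 = 26558.72806
Total PV = 61197.86903 + 26558.72806 = 87756.59709

£87756.60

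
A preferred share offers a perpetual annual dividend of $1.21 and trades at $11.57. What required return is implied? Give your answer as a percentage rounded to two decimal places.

10.46%

P = C/r ⇒ r = C/P = $1.21/$11.57 = 0.104581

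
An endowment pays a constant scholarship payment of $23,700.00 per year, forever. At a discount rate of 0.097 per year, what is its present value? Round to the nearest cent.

Level perpetuity: PV = C / r = $23,700.00 / 0.097 = $244,329.90

$244329.90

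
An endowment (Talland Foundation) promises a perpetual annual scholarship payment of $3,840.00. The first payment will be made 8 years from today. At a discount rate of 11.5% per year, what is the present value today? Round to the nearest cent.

Value at end of year 7: C / r = $3,840.00 / 0.115 = $33,391.3043
Discount to today: PV = $33,391.3043 / (1 + 0.115)^7 = $33,391.3043 / 2.142516 = $15,585.09

$15585.09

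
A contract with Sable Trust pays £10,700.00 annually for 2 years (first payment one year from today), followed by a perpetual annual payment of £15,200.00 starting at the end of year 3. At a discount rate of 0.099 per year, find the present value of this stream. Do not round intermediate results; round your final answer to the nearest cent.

£145714.94

PV of 2-year annuity: £10,700.00 × [1 − (1+0.099)^−2] / 0.099 = 18595.19904
Perpetuity value at year 2: £15,200.00 / 0.099 = 153535.35354
PV of perpetuity: 153535.35354 / (1+0.099)^2 = 127119.74368
Total PV = 18595.19904 + 127119.74368 = 145714.94272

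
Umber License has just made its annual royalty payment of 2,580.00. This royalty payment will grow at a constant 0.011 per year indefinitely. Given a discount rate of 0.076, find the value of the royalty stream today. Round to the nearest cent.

40128.92

D₁ = D₀ × (1 + g) = 2,580.00 × 1.011 = 2,608.3800
Growing perpetuity: P = D₁ / (r − g) = 2,608.3800 / (0.076 − 0.011) = 40,128.92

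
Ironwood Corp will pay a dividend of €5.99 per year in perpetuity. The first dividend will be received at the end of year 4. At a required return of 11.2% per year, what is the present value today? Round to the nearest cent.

Value at end of year 3: C / r = €5.99 / 0.112 = €53.4821
Discount to today: PV = €53.4821 / (1 + 0.112)^3 = €53.4821 / 1.375037 = €38.90

€38.90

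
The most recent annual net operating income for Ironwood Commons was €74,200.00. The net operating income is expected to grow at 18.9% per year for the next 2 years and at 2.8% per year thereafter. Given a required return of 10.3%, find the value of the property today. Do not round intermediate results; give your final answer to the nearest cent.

€1348019.14

D_1 = 88223.80000
D_2 = 104898.09820
Terminal value at year 2: TV = D_2×(1+g_2)/(r−g_2) = 107835.24495/0.075 = 1437803.26599
P_0 = D_1/(1+r)^1 + D_2/(1+r)^2 + TV/(1+r)^2
    = 79985.31278 + 86221.70163 + 1181812.12369 = 1348019.13811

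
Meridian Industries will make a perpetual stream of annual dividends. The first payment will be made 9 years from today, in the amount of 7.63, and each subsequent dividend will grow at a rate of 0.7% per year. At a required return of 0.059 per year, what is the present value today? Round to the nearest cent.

Value at end of year 8: C₁ / (r − g) = 7.63 / (0.059 − 0.007) = 146.7308
Discount to today: PV = 146.7308 / (1 + 0.059)^8 = 146.7308 / 1.581859 = 92.76

92.76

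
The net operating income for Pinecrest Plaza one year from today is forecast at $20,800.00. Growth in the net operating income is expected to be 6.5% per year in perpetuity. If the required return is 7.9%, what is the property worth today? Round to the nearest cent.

Growing perpetuity: P = D₁ / (r − g) = $20,800.0000 / (0.079 − 0.065) = $1,485,714.29

$1485714.29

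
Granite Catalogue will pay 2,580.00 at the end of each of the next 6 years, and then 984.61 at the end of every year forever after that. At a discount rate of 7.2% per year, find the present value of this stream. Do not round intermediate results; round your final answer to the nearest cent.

21232.90

PV of 6-year annuity: 2,580.00 × [1 − (1+0.072)^−6] / 0.072 = 12222.10955
Perpetuity value at year 6: 984.61 / 0.072 = 13675.13889
PV of perpetuity: 13675.13889 / (1+0.072)^6 = 9010.79343
Total PV = 12222.10955 + 9010.79343 = 21232.90298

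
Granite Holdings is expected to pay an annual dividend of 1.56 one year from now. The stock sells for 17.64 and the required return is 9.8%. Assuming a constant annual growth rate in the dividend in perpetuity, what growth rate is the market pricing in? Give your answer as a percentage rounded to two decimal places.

P = D₁/(r−g) ⇒ g = r − D₁/P = 0.098 − 1.56/17.64 = 0.009565

0.96%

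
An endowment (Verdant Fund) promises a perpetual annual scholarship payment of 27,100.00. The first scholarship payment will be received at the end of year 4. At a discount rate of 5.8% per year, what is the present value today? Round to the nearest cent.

Value at end of year 3: C / r = 27,100.00 / 0.058 = 467,241.3793
Discount to today: PV = 467,241.3793 / (1 + 0.058)^3 = 467,241.3793 / 1.184287 = 394,533.87

394533.87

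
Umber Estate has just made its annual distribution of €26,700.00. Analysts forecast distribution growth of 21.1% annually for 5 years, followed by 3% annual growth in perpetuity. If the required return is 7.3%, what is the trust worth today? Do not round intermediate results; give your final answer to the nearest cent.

€1365860.45

D_1 = 32333.70000
D_2 = 39156.11070
D_3 = 47418.05006
D_4 = 57423.25862
D_5 = 69539.56619
Terminal value at year 5: TV = D_5×(1+g_2)/(r−g_2) = 71625.75317/0.043 = 1665715.19010
P_0 = D_1/(1+r)^1 + D_2/(1+r)^2 + D_3/(1+r)^3 + D_4/(1+r)^4 + D_5/(1+r)^5 + TV/(1+r)^5
    = 30133.92358 + 34009.48877 + 38383.49572 + 43320.04969 + 48891.50062 + 1171121.99171 = 1365860.45009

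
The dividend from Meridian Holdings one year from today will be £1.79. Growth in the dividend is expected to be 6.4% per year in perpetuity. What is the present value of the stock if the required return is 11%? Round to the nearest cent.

£38.91

Growing perpetuity: P = D₁ / (r − g) = £1.7900 / (0.11 − 0.064) = £38.91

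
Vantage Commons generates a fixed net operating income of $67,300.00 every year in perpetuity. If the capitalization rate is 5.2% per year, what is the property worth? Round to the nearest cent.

$1294230.77

Level perpetuity: PV = C / r = $67,300.00 / 0.052 = $1,294,230.77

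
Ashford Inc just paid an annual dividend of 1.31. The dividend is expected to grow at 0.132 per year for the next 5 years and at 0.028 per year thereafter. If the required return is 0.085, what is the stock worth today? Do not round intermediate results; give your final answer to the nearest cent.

D_1 = 1.48292
D_2 = 1.67867
D_3 = 1.90025
D_4 = 2.15108
D_5 = 2.43503
Terminal value at year 5: TV = D_5×(1+g_2)/(r−g_2) = 2.50321/0.057 = 43.91589
P_0 = D_1/(1+r)^1 + D_2/(1+r)^2 + D_3/(1+r)^3 + D_4/(1+r)^4 + D_5/(1+r)^5 + TV/(1+r)^5
    = 1.36675 + 1.42595 + 1.48772 + 1.55217 + 1.61940 + 29.20606 = 36.65805

36.66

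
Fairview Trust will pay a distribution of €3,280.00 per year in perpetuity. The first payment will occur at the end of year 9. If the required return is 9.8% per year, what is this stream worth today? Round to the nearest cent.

Value at end of year 8: C / r = €3,280.00 / 0.098 = €33,469.3878
Discount to today: PV = €33,469.3878 / (1 + 0.098)^8 = €33,469.3878 / 2.112607 = €15,842.69

€15842.69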